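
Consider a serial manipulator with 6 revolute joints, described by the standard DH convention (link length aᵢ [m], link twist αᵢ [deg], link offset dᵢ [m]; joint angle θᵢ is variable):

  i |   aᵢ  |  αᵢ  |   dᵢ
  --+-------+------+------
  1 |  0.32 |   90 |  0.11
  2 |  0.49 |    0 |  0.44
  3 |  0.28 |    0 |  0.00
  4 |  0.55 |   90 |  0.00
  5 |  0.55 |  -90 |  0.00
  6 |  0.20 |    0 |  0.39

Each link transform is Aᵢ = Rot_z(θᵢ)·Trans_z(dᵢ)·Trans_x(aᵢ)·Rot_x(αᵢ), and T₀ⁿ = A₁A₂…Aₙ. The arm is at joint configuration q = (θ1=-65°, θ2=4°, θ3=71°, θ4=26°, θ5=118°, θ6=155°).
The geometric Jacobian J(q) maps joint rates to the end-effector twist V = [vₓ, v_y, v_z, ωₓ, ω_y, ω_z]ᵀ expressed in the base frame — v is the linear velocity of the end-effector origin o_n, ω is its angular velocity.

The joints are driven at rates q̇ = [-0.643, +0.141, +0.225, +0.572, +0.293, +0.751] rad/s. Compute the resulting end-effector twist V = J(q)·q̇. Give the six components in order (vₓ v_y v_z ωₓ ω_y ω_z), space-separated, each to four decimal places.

-0.4244 0.1963 0.0260 -0.3556 -0.6228 -1.2380

o_n = [-0.1932, -0.9641, 0.4305]
J₁: ẑ×o_n = [0.9641, -0.1932, 0.0000], ω = ẑ
J2: z=[-0.9063, -0.4226, 0.0000] o=[0.1352, -0.2900, 0.1100] → [-0.1354, 0.2904, 0.4721, -0.9063, -0.4226, 0.0000]
J3: z=[-0.9063, -0.4226, 0.0000] o=[-0.0570, -0.9190, 0.1442] → [-0.1210, 0.2595, -0.0167, -0.9063, -0.4226, 0.0000]
J4: z=[-0.9063, -0.4226, 0.0000] o=[-0.0263, -0.9847, 0.4146] → [-0.0067, 0.0143, -0.0892, -0.9063, -0.4226, 0.0000]
J5: z=[0.4149, -0.8897, 0.1908] o=[-0.0707, -0.8895, 0.9545] → [0.4805, 0.1940, -0.1399, 0.4149, -0.8897, 0.1908]
J6: z=[0.4967, 0.0457, -0.8667] o=[-0.4900, -1.1394, 0.7011] → [0.1396, -0.1229, 0.0735, 0.4967, 0.0457, -0.8667]
V = J·q̇ = [-0.4244, 0.1963, 0.0260, -0.3556, -0.6228, -1.2380]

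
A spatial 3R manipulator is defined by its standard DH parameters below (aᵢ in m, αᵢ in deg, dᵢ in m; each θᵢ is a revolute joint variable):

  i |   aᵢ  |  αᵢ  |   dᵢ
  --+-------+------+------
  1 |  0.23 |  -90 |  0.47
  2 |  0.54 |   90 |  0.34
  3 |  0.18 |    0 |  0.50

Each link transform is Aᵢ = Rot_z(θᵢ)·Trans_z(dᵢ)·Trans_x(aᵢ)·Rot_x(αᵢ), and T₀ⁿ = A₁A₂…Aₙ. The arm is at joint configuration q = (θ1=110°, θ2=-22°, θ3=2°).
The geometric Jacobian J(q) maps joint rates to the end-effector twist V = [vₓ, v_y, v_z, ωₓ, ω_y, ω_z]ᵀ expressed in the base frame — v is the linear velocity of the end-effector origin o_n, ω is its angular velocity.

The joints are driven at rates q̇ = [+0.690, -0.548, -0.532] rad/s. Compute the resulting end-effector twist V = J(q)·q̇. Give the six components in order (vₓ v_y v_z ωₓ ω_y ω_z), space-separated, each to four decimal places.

o_n = [-0.5683, 0.5489, 1.2033]
J₁: ẑ×o_n = [-0.5489, -0.5683, 0.0000], ω = ẑ
J2: z=[-0.9397, -0.3420, 0.0000] o=[-0.0787, 0.2161, 0.4700] → [-0.2508, 0.6890, -0.4802, -0.9397, -0.3420, 0.0000]
J3: z=[0.1281, -0.3520, 0.9272] o=[-0.5694, 0.5703, 0.6723] → [-0.1670, -0.0670, -0.0024, 0.1281, -0.3520, 0.9272]
V = J·q̇ = [-0.1524, -0.7341, 0.2644, 0.4468, 0.3747, 0.1967]

-0.1524 -0.7341 0.2644 0.4468 0.3747 0.1967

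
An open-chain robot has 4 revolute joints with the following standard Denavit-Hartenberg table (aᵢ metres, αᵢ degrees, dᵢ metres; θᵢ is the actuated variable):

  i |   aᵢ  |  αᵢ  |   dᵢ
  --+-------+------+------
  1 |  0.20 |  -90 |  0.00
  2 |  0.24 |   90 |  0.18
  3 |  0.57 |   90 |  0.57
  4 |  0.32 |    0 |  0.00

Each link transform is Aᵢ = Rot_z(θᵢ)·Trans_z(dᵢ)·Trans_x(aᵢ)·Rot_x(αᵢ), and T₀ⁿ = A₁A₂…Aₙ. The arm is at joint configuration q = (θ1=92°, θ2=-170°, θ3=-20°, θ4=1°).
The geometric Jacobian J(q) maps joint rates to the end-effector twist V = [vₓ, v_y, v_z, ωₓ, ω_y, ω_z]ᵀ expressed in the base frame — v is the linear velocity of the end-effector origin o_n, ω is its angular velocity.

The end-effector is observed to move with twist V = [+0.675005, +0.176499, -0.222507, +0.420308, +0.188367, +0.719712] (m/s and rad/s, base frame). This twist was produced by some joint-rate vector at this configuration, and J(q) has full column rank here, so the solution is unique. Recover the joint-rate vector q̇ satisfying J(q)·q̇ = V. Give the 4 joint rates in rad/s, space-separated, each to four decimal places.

o_n = [0.1578, -0.9550, -0.3799]
J₁: ẑ×o_n = [0.9550, 0.1578, -0.0000], ω = ẑ
J2: z=[-0.9994, -0.0349, 0.0000] o=[-0.0070, 0.1999, 0.0000] → [0.0133, -0.3797, 1.1599, -0.9994, -0.0349, 0.0000]
J3: z=[0.0061, -0.1735, -0.9848] o=[-0.1786, -0.0426, 0.0417] → [-0.8253, -0.3288, 0.0529, 0.0061, -0.1735, -0.9848]
J4: z=[0.9274, 0.3694, -0.0594] o=[0.0381, -0.6619, -0.4267] → [-0.0002, -0.0504, -0.3160, 0.9274, 0.3694, -0.0594]
q̇ = J⁺·V = [0.4660, -0.0780, -0.2800, 0.3710]

0.4660 -0.0780 -0.2800 0.3710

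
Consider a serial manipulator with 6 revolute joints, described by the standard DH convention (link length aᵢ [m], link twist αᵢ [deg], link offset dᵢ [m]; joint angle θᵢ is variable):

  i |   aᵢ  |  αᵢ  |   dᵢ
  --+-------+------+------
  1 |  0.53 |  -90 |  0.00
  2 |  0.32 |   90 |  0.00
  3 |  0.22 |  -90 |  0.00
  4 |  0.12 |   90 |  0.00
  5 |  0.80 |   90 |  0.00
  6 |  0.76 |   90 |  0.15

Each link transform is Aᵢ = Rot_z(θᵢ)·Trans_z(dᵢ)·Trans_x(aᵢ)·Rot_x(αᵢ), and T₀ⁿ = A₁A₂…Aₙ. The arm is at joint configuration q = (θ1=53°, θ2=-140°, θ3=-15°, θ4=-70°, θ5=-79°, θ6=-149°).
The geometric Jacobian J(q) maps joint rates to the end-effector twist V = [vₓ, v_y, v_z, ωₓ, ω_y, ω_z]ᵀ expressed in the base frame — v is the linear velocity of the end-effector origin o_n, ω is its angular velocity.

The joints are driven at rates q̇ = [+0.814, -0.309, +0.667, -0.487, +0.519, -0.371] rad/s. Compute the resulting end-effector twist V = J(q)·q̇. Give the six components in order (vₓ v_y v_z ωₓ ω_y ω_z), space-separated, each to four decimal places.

o_n = [0.2379, -0.2173, 0.6436]
J₁: ẑ×o_n = [0.2173, 0.2379, -0.0000], ω = ẑ
J2: z=[-0.7986, 0.6018, 0.0000] o=[0.3190, 0.4233, 0.0000] → [0.3874, 0.5140, 0.5604, -0.7986, 0.6018, 0.0000]
J3: z=[-0.3868, -0.5134, -0.7660] o=[0.1714, 0.2275, 0.2057] → [-0.5656, 0.1185, 0.2062, -0.3868, -0.5134, -0.7660]
J4: z=[-0.8907, 0.4230, 0.1664] o=[0.1189, 0.0632, 0.3423] → [0.1741, 0.2882, 0.1996, -0.8907, 0.4230, 0.1664]
J5: z=[0.0919, 0.5261, -0.8454] o=[0.0655, -0.0253, 0.2814] → [0.0283, -0.1790, -0.1083, 0.0919, 0.5261, -0.8454]
J6: z=[0.6069, 0.6435, 0.4664] o=[0.6971, -0.4701, 0.0733] → [0.2491, -0.5603, 0.4489, 0.6069, 0.6435, 0.4664]
V = J·q̇ = [-0.4826, 0.0885, -0.3556, 0.2451, -0.7001, -0.3898]

-0.4826 0.0885 -0.3556 0.2451 -0.7001 -0.3898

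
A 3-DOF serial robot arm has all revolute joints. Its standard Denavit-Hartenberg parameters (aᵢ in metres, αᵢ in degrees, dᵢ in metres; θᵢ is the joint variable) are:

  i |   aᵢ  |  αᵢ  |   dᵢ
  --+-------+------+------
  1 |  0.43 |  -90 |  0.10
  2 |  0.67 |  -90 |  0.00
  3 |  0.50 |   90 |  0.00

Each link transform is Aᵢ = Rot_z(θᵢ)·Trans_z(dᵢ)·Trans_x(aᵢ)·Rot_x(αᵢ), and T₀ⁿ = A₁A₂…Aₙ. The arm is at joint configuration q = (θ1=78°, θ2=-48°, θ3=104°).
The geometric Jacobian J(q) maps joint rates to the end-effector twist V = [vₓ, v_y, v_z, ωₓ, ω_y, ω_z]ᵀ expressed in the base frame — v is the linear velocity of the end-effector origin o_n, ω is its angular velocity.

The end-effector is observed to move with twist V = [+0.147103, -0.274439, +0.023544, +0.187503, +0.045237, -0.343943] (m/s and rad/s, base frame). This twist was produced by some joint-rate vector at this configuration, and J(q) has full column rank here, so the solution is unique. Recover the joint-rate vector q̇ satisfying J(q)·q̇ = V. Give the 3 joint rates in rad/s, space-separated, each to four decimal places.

-0.2690 -0.1740 0.1120

o_n = [0.6403, 0.6791, 0.5080]
J₁: ẑ×o_n = [-0.6791, 0.6403, 0.0000], ω = ẑ
J2: z=[-0.9781, 0.2079, 0.0000] o=[0.0894, 0.4206, 0.1000] → [0.0848, 0.3991, -0.3674, -0.9781, 0.2079, 0.0000]
J3: z=[0.1545, 0.7269, -0.6691] o=[0.1826, 0.8591, 0.5979] → [-0.1858, -0.2924, -0.3605, 0.1545, 0.7269, -0.6691]
q̇ = J⁺·V = [-0.2690, -0.1740, 0.1120]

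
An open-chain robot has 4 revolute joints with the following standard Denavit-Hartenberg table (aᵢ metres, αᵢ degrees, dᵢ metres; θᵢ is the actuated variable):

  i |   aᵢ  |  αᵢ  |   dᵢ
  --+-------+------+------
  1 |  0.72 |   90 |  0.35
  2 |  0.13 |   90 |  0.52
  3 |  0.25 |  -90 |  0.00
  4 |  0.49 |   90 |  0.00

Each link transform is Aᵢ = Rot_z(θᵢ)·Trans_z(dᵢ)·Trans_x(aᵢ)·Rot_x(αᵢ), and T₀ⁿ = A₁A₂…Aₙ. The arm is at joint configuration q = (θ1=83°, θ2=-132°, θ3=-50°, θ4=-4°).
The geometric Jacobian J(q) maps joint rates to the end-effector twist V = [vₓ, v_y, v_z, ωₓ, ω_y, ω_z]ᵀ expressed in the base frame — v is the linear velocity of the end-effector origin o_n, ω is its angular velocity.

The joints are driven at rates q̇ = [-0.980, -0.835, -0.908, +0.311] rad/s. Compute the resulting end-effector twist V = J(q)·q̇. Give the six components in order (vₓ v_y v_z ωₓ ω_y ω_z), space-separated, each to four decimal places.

o_n = [-0.0103, 0.2933, -0.0767]
J₁: ẑ×o_n = [-0.2933, -0.0103, 0.0000], ω = ẑ
J2: z=[0.9925, -0.1219, 0.0000] o=[0.0877, 0.7146, 0.3500] → [0.0520, 0.4235, -0.4302, 0.9925, -0.1219, 0.0000]
J3: z=[-0.0906, -0.7376, 0.6691] o=[0.5933, 0.5649, 0.2534] → [0.4252, -0.4338, -0.4206, -0.0906, -0.7376, 0.6691]
J4: z=[0.5755, -0.5871, -0.5693] o=[0.3901, 0.4815, 0.1340] → [0.0165, 0.3491, -0.3434, 0.5755, -0.5871, -0.5693]
V = J·q̇ = [-0.1370, 0.1589, 0.6343, -0.5676, 0.5889, -1.7646]

-0.1370 0.1589 0.6343 -0.5676 0.5889 -1.7646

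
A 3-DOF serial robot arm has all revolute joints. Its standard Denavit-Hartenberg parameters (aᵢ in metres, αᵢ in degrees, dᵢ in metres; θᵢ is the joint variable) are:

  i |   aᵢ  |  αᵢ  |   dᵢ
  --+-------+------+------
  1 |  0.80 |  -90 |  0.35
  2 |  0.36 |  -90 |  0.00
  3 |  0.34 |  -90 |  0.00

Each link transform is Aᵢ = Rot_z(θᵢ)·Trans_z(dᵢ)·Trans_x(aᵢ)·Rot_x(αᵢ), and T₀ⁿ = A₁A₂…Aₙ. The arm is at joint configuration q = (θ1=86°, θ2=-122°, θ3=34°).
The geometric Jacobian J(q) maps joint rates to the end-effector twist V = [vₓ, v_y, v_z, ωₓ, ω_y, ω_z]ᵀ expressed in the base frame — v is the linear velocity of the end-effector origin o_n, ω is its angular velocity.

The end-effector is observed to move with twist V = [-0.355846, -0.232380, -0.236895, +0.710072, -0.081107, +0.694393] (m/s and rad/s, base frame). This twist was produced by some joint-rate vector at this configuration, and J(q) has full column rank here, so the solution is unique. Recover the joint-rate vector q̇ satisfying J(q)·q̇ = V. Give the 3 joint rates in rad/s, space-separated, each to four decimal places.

o_n = [0.2217, 0.4455, 0.8943]
J₁: ẑ×o_n = [-0.4455, 0.2217, 0.0000], ω = ẑ
J2: z=[-0.9976, 0.0698, 0.0000] o=[0.0558, 0.7981, 0.3500] → [0.0380, 0.5430, 0.3401, -0.9976, 0.0698, 0.0000]
J3: z=[0.0592, 0.8460, 0.5299] o=[0.0425, 0.6077, 0.6553] → [0.2882, 0.0808, -0.1612, 0.0592, 0.8460, 0.5299]
q̇ = J⁺·V = [0.7140, -0.7140, -0.0370]

0.7140 -0.7140 -0.0370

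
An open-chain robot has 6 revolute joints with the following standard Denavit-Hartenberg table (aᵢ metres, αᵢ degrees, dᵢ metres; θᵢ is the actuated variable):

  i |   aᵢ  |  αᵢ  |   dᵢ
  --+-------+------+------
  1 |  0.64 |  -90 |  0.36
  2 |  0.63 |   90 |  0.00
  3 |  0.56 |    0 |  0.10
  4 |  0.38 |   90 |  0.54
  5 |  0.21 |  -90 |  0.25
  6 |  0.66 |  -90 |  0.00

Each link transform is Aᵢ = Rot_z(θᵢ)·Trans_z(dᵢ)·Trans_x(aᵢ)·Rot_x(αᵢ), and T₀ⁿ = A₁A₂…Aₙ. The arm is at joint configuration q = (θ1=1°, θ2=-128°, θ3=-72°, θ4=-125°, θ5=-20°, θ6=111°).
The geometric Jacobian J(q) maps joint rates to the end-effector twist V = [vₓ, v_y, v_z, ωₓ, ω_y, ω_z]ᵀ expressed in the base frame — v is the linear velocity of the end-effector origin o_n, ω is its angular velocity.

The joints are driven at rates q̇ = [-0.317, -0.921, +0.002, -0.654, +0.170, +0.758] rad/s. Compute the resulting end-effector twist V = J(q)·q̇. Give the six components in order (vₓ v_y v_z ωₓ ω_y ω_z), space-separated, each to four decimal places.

o_n = [-0.0773, -0.7804, 0.2413]
J₁: ẑ×o_n = [0.7804, -0.0773, 0.0000], ω = ẑ
J2: z=[-0.0175, 0.9998, 0.0000] o=[0.6399, 0.0112, 0.3600] → [-0.1187, -0.0021, 0.7309, -0.0175, 0.9998, 0.0000]
J3: z=[-0.7879, -0.0138, -0.6157] o=[0.2521, 0.0044, 0.8564] → [-0.4747, -0.2819, 0.6138, -0.7879, -0.0138, -0.6157]
J4: z=[-0.7879, -0.0138, -0.6157] o=[0.0761, -0.5313, 0.9312] → [-0.1439, -0.4492, 0.1941, -0.7879, -0.0138, -0.6157]
J5: z=[-0.1967, 0.9530, 0.2304] o=[-0.1276, -0.4238, 0.3124] → [0.0143, -0.0024, 0.0222, -0.1967, 0.9530, 0.2304]
J6: z=[-0.5408, 0.0906, -0.8363] o=[-0.0050, -0.1248, 0.2655] → [-0.5504, 0.0473, 0.3611, -0.5408, 0.0906, -0.8363]
V = J·q̇ = [-0.4597, 0.3551, -0.5214, 0.0864, -0.6812, -0.5103]

-0.4597 0.3551 -0.5214 0.0864 -0.6812 -0.5103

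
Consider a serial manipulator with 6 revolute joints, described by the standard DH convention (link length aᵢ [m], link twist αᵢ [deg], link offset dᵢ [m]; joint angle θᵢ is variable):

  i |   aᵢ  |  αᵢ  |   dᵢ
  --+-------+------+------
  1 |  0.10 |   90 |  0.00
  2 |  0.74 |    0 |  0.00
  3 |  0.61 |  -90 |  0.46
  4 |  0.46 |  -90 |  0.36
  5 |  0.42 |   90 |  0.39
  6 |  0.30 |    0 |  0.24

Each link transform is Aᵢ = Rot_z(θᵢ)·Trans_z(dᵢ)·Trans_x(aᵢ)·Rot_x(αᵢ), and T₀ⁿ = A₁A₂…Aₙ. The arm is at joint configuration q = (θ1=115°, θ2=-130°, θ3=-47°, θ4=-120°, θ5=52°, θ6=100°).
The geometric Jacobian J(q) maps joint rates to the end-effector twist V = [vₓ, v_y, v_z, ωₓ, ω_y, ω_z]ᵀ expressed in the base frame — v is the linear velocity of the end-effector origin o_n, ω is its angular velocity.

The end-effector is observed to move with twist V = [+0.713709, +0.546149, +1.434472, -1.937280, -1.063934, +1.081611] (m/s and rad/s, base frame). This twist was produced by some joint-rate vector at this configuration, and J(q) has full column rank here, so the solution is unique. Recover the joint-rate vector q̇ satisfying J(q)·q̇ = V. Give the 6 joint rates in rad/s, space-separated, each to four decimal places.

o_n = [1.8919, -0.3635, -0.8245]
J₁: ẑ×o_n = [0.3635, 1.8919, -0.0000], ω = ẑ
J2: z=[0.9063, 0.4226, 0.0000] o=[-0.0423, 0.0906, 0.0000] → [-0.3484, 0.7472, -1.2290, 0.9063, 0.4226, 0.0000]
J3: z=[0.9063, 0.4226, 0.0000] o=[0.1588, -0.3405, -0.5669] → [-0.1089, 0.2335, -0.7533, 0.9063, 0.4226, 0.0000]
J4: z=[-0.0221, 0.0474, -0.9986] o=[0.8331, -0.6982, -0.5988] → [0.3235, -1.0624, -0.0576, -0.0221, 0.0474, -0.9986]
J5: z=[0.8187, -0.5725, -0.0453] o=[1.0891, -0.3046, -0.9463] → [-0.0724, -0.1361, 0.4113, 0.8187, -0.5725, -0.0453]
J6: z=[0.4386, 0.6742, -0.5942] o=[1.5641, -0.3319, -0.6267] → [-0.1522, -0.1080, -0.2349, 0.4386, 0.6742, -0.5942]
q̇ = J⁺·V = [0.6040, -0.5870, -0.8180, 0.1040, -0.2960, -0.9560]

0.6040 -0.5870 -0.8180 0.1040 -0.2960 -0.9560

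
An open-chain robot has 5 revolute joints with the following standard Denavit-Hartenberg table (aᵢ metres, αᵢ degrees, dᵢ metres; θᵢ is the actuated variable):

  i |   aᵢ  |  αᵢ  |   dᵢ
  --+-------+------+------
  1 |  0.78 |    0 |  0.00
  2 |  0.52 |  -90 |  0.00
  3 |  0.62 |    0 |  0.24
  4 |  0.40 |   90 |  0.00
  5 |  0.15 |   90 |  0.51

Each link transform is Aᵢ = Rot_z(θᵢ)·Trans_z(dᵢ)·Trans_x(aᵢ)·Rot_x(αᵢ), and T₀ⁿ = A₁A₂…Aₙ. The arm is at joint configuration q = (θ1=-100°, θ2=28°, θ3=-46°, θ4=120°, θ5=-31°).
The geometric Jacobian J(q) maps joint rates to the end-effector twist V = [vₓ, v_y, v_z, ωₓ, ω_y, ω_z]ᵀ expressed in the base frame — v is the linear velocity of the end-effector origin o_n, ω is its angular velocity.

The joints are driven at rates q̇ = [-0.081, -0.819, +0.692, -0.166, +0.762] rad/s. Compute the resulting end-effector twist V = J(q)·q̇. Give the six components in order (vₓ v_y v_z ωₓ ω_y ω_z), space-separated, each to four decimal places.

-1.2412 -0.6644 -0.6891 0.7266 -0.5341 -0.6900

o_n = [0.5096, -2.2268, 0.0785]
J₁: ẑ×o_n = [2.2268, 0.5096, -0.0000], ω = ẑ
J2: z=[0.0000, 0.0000, 1.0000] o=[-0.1354, -0.7682, 0.0000] → [1.4587, 0.6451, -0.0000, 0.0000, 0.0000, 1.0000]
J3: z=[0.9511, 0.3090, 0.0000] o=[0.0252, -1.2627, 0.0000] → [0.0242, -0.0746, -1.0666, 0.9511, 0.3090, 0.0000]
J4: z=[0.9511, 0.3090, 0.0000] o=[0.3866, -1.5981, 0.4460] → [-0.1136, 0.3495, -0.6359, 0.9511, 0.3090, 0.0000]
J5: z=[0.2970, -0.9142, 0.2756] o=[0.4207, -1.7030, 0.0615] → [0.1289, 0.0195, -0.0743, 0.2970, -0.9142, 0.2756]
V = J·q̇ = [-1.2412, -0.6644, -0.6891, 0.7266, -0.5341, -0.6900]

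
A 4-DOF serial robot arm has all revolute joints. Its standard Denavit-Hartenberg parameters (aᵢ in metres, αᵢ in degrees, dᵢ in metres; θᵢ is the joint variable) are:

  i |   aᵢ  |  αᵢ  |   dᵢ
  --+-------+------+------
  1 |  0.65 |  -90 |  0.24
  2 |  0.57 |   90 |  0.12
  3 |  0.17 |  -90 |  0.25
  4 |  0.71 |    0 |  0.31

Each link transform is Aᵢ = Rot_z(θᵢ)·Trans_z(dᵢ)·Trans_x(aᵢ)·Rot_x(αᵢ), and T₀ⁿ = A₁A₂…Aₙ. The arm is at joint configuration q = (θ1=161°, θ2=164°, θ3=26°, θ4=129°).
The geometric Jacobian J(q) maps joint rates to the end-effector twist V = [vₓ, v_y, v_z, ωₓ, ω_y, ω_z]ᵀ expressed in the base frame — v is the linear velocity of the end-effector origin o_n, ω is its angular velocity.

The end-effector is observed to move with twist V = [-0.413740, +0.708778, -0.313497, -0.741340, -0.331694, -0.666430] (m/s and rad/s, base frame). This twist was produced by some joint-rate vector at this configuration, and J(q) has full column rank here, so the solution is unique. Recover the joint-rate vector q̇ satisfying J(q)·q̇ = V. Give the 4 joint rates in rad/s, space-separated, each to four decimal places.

-0.0760 -0.2800 0.7310 0.9290

o_n = [-0.4578, -0.1356, 0.4790]
J₁: ẑ×o_n = [0.1356, -0.4578, 0.0000], ω = ẑ
J2: z=[-0.3256, -0.9455, 0.0000] o=[-0.6146, 0.2116, 0.2400] → [-0.2260, 0.0778, 0.2613, -0.3256, -0.9455, 0.0000]
J3: z=[-0.2606, 0.0897, -0.9613] o=[-0.1356, -0.0802, 0.0829] → [-0.0177, 0.4130, 0.0434, -0.2606, 0.0897, -0.9613]
J4: z=[-0.6911, -0.7126, 0.1208] o=[-0.0861, -0.1761, -0.1995] → [-0.4884, 0.4240, -0.2928, -0.6911, -0.7126, 0.1208]
q̇ = J⁺·V = [-0.0760, -0.2800, 0.7310, 0.9290]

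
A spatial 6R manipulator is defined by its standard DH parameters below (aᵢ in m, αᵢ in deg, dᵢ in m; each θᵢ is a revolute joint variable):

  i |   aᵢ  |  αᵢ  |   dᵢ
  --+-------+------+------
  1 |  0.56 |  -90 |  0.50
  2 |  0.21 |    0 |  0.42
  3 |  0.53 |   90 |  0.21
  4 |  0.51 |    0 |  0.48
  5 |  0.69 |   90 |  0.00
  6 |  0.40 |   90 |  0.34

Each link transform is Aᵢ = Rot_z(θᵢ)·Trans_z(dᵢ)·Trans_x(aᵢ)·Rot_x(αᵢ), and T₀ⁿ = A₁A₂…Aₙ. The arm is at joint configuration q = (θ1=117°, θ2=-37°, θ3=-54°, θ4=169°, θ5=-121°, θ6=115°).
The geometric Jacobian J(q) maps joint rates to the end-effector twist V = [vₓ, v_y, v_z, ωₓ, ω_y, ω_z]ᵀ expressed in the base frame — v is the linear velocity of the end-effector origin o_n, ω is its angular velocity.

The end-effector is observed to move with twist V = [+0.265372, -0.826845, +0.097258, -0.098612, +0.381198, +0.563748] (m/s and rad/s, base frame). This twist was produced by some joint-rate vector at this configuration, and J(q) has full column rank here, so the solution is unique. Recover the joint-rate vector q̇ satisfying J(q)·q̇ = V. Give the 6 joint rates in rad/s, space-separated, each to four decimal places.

o_n = [-0.7332, -0.5147, 1.2422]
J₁: ẑ×o_n = [0.5147, -0.7332, 0.0000], ω = ẑ
J2: z=[-0.8910, -0.4540, 0.0000] o=[-0.2542, 0.4990, 0.5000] → [-0.3370, 0.6613, 0.6857, -0.8910, -0.4540, 0.0000]
J3: z=[-0.8910, -0.4540, 0.0000] o=[-0.7046, 0.4577, 0.6264] → [-0.2796, 0.5487, 0.8534, -0.8910, -0.4540, 0.0000]
J4: z=[0.4539, -0.8909, -0.0175] o=[-0.8875, 0.3541, 1.1563] → [-0.0917, -0.0417, -0.2569, 0.4539, -0.8909, -0.0175]
J5: z=[0.4539, -0.8909, -0.0175] o=[-0.7603, -0.1099, 0.6474] → [-0.5370, -0.2705, -0.1596, 0.4539, -0.8909, -0.0175]
J6: z=[0.6021, 0.2922, 0.7430] o=[-1.2135, -0.3498, 1.1090] → [0.1614, 0.2767, -0.2396, 0.6021, 0.2922, 0.7430]
q̇ = J⁺·V = [0.6990, -0.5580, 0.3450, -0.8090, 0.4270, -0.1910]

0.6990 -0.5580 0.3450 -0.8090 0.4270 -0.1910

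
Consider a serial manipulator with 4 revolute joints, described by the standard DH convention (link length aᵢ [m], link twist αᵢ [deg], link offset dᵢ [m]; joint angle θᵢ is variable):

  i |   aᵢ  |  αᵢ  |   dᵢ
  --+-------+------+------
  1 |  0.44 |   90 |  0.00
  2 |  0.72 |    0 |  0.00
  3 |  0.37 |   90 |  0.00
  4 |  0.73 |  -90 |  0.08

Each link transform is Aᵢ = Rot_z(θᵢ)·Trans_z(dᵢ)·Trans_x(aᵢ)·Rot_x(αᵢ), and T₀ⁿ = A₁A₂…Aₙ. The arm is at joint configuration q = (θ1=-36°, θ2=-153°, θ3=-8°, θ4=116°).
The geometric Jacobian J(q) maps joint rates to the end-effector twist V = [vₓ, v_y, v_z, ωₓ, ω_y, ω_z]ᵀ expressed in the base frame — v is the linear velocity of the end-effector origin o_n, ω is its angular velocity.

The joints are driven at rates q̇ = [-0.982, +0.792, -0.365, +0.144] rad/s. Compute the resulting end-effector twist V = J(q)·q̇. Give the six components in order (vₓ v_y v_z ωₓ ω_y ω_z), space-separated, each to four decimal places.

o_n = [-0.6080, -0.3693, -0.2675]
J₁: ẑ×o_n = [0.3693, -0.6080, 0.0000], ω = ẑ
J2: z=[-0.5878, -0.8090, 0.0000] o=[0.3560, -0.2586, 0.0000] → [0.2164, -0.1572, -0.7148, -0.5878, -0.8090, 0.0000]
J3: z=[-0.5878, -0.8090, 0.0000] o=[-0.1630, 0.1185, -0.3269] → [-0.0480, 0.0349, -0.0733, -0.5878, -0.8090, 0.0000]
J4: z=[-0.2634, 0.1914, 0.9455] o=[-0.4461, 0.3241, -0.4473] → [0.6900, -0.1058, 0.2136, -0.2634, 0.1914, 0.9455]
V = J·q̇ = [-0.0743, 0.4446, -0.5086, -0.2889, -0.3179, -0.8458]

-0.0743 0.4446 -0.5086 -0.2889 -0.3179 -0.8458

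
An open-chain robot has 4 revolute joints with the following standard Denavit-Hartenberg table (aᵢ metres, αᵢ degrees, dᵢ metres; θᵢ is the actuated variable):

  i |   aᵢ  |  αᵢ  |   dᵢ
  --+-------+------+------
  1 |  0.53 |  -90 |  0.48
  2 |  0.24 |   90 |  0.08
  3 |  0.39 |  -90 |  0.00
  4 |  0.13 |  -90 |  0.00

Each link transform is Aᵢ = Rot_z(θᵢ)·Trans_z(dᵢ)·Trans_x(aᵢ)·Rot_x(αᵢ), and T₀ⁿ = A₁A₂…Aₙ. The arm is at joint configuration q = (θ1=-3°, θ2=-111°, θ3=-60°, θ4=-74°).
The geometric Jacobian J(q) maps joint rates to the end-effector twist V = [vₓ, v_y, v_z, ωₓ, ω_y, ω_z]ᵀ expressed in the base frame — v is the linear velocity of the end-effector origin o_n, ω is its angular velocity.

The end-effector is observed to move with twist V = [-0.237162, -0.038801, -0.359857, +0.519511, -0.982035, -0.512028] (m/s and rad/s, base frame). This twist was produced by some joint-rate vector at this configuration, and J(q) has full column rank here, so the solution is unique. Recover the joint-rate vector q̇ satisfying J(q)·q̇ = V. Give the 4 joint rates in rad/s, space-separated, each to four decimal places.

-0.1400 -0.6350 -0.3990 -0.6370

o_n = [0.2356, -0.3015, 0.8581]
J₁: ẑ×o_n = [0.3015, 0.2356, -0.0000], ω = ẑ
J2: z=[0.0523, 0.9986, 0.0000] o=[0.5293, -0.0277, 0.4800] → [0.3775, -0.0198, 0.2790, 0.0523, 0.9986, 0.0000]
J3: z=[-0.9323, 0.0489, -0.3584] o=[0.4476, 0.0567, 0.7041] → [-0.1208, 0.2195, 0.3443, -0.9323, 0.0489, -0.3584]
J4: z=[-0.2838, 0.5156, 0.8085] o=[0.3601, -0.2770, 0.8861] → [0.0054, -0.1087, 0.0712, -0.2838, 0.5156, 0.8085]
q̇ = J⁺·V = [-0.1400, -0.6350, -0.3990, -0.6370]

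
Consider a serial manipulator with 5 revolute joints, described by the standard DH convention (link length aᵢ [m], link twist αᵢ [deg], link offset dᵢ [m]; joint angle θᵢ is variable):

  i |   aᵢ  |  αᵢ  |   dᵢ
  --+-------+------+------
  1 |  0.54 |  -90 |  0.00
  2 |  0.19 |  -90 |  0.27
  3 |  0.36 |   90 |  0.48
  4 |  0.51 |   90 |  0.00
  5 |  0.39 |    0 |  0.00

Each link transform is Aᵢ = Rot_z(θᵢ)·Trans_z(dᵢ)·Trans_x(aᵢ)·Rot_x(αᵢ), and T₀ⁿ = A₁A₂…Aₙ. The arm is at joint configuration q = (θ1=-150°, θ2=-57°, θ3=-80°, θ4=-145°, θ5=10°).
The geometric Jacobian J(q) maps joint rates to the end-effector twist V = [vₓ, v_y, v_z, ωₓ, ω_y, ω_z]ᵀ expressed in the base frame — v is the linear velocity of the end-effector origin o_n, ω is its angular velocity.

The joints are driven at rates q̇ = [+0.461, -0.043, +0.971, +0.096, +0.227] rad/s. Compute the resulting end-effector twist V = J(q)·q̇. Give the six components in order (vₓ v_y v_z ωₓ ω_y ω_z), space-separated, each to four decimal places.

o_n = [-0.5140, -0.1986, 0.0671]
J₁: ẑ×o_n = [0.1986, -0.5140, 0.0000], ω = ẑ
J2: z=[0.5000, -0.8660, 0.0000] o=[-0.4677, -0.2700, 0.0000] → [-0.0581, -0.0335, -0.0044, 0.5000, -0.8660, 0.0000]
J3: z=[-0.7263, -0.4193, -0.5446] o=[-0.4223, -0.5556, 0.1593] → [0.2331, -0.0171, -0.2977, -0.7263, -0.4193, -0.5446]
J4: z=[0.5513, 0.1178, -0.8259] o=[-0.6231, -1.0809, -0.0497] → [0.7424, -0.1545, 0.4736, 0.5513, 0.1178, -0.8259]
J5: z=[-0.8304, 0.1728, -0.5297] o=[-0.5822, -0.5822, 0.0488] → [0.2063, -0.0210, -0.3303, -0.8304, 0.1728, -0.5297]
V = J·q̇ = [0.4385, -0.2717, -0.3184, -0.8623, -0.3194, -0.2674]

0.4385 -0.2717 -0.3184 -0.8623 -0.3194 -0.2674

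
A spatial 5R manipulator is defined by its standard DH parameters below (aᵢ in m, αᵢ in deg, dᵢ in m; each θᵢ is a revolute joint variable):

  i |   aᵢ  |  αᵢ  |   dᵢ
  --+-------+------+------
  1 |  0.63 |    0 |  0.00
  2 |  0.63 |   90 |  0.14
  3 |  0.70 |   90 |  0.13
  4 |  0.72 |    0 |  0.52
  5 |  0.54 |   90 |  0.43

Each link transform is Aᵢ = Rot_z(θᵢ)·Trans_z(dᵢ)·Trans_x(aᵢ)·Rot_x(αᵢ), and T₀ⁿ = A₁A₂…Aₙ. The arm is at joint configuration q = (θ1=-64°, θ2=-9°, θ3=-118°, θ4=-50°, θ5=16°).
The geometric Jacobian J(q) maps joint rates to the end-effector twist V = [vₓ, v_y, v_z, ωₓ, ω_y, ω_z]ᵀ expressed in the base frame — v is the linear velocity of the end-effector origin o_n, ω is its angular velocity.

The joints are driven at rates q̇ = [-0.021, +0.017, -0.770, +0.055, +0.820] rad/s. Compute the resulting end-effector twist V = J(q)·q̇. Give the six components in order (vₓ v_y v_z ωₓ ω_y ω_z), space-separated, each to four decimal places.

o_n = [0.6860, 0.5680, -0.8360]
J₁: ẑ×o_n = [-0.5680, 0.6860, 0.0000], ω = ẑ
J2: z=[0.0000, 0.0000, 1.0000] o=[0.2762, -0.5662, 0.0000] → [-1.1343, 0.4098, 0.0000, 0.0000, 0.0000, 1.0000]
J3: z=[-0.9563, -0.2924, 0.0000] o=[0.4604, -1.1687, 0.1400] → [0.2853, -0.9333, -1.5949, -0.9563, -0.2924, 0.0000]
J4: z=[-0.2581, 0.8444, 0.4695] o=[0.2400, -0.8925, -0.4781] → [-0.9879, 0.1170, -0.7536, -0.2581, 0.8444, 0.4695]
J5: z=[-0.2581, 0.8444, 0.4695] o=[0.5697, -0.0843, -0.6426] → [-0.4696, 0.0047, -0.2666, -0.2581, 0.8444, 0.4695]
V = J·q̇ = [-0.6664, 0.7215, 0.9680, 0.5105, 0.9639, 0.4068]

-0.6664 0.7215 0.9680 0.5105 0.9639 0.4068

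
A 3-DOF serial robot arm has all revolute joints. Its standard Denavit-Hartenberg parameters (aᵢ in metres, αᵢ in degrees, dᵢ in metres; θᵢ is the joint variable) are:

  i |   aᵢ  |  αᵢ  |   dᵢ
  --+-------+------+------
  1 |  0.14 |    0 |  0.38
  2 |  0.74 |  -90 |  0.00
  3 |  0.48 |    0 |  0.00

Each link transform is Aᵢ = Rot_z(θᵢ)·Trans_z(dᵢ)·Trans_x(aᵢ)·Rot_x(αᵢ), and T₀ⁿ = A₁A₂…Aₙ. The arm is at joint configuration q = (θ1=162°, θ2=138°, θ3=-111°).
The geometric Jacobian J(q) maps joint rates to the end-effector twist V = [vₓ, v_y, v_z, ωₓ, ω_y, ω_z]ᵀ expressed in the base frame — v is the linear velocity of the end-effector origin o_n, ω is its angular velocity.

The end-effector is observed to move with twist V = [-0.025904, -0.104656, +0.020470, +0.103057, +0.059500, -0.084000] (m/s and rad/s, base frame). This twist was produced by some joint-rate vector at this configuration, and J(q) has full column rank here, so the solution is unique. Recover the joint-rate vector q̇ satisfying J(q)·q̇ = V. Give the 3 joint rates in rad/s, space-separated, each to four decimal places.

o_n = [0.1508, -0.4486, 0.8281]
J₁: ẑ×o_n = [0.4486, 0.1508, -0.0000], ω = ẑ
J2: z=[0.0000, 0.0000, 1.0000] o=[-0.1331, 0.0433, 0.3800] → [0.4919, 0.2840, -0.0000, 0.0000, 0.0000, 1.0000]
J3: z=[0.8660, 0.5000, 0.0000] o=[0.2369, -0.5976, 0.3800] → [0.2241, -0.3881, 0.1720, 0.8660, 0.5000, 0.0000]
q̇ = J⁺·V = [0.2600, -0.3440, 0.1190]

0.2600 -0.3440 0.1190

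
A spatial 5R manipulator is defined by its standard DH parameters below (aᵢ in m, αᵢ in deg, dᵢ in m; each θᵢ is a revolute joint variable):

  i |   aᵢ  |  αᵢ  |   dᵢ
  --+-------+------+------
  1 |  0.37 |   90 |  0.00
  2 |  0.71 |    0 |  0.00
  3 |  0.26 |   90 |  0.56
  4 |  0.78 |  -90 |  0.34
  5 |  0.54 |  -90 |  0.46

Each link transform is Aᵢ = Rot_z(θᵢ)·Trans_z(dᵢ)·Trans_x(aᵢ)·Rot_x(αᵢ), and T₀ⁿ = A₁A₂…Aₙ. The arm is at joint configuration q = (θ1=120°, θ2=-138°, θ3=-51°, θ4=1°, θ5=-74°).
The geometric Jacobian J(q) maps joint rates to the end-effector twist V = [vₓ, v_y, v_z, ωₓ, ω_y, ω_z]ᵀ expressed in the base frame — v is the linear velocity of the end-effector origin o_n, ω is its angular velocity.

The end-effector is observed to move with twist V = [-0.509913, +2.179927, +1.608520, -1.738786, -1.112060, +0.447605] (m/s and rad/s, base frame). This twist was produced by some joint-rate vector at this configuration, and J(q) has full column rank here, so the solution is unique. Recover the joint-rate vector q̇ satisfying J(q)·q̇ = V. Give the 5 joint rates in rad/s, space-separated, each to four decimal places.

0.9390 -0.5880 -0.5770 -0.5000 -0.8970

o_n = [1.4920, -0.5120, 0.5581]
J₁: ẑ×o_n = [0.5120, 1.4920, -0.0000], ω = ẑ
J2: z=[0.8660, 0.5000, 0.0000] o=[-0.1850, 0.3204, 0.0000] → [0.2791, -0.4833, -1.5594, 0.8660, 0.5000, 0.0000]
J3: z=[0.8660, 0.5000, 0.0000] o=[0.0788, -0.1365, -0.4751] → [0.5166, -0.8948, -1.0317, 0.8660, 0.5000, 0.0000]
J4: z=[-0.0782, 0.1355, 0.9877] o=[0.6922, -0.0789, -0.4344] → [0.5622, 0.8676, -0.0745, -0.0782, 0.1355, 0.9877]
J5: z=[0.8573, 0.5149, -0.0027] o=[1.0625, -0.6931, 0.0234] → [0.2758, -0.4596, -0.0658, 0.8573, 0.5149, -0.0027]
q̇ = J⁺·V = [0.9390, -0.5880, -0.5770, -0.5000, -0.8970]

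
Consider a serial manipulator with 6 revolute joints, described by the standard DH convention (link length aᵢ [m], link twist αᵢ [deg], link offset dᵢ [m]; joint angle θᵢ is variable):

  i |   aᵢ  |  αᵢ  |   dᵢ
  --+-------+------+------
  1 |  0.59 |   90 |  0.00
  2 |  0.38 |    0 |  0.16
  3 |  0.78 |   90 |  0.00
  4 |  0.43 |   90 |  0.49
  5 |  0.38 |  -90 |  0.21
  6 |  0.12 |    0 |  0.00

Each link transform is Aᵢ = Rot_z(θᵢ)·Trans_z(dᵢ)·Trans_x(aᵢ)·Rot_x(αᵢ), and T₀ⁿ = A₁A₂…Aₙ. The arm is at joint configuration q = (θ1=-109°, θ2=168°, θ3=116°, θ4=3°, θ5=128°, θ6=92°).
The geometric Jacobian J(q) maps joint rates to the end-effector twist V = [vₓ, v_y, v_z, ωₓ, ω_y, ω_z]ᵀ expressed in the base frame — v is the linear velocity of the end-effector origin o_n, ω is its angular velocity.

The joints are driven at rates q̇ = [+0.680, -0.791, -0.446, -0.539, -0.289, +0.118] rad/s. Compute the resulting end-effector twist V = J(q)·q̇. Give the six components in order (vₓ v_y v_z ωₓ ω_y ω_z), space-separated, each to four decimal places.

0.3383 1.3004 0.8801 0.7166 -0.8468 0.9327

o_n = [0.0238, 0.3161, -1.0650]
J₁: ẑ×o_n = [-0.3161, 0.0238, 0.0000], ω = ẑ
J2: z=[-0.9455, 0.3256, 0.0000] o=[-0.1921, -0.5579, 0.0000] → [-0.3467, -1.0070, -0.8967, -0.9455, 0.3256, 0.0000]
J3: z=[-0.9455, 0.3256, 0.0000] o=[-0.2224, -0.1543, 0.0790] → [-0.3725, -1.0817, -0.5250, -0.9455, 0.3256, 0.0000]
J4: z=[0.3159, 0.9174, -0.2419] o=[-0.2838, -0.3327, -0.6778] → [-0.1983, 0.0479, -0.0772, 0.3159, 0.9174, -0.2419]
J5: z=[0.9401, -0.3371, -0.0508] o=[-0.1841, 0.0259, -1.2130] → [-0.0351, -0.1497, 0.3429, 0.9401, -0.3371, -0.0508]
J6: z=[-0.0935, -0.3983, 0.9125] o=[0.1379, 0.2793, -1.0694] → [-0.0354, -0.1037, -0.0489, -0.0935, -0.3983, 0.9125]
V = J·q̇ = [0.3383, 1.3004, 0.8801, 0.7166, -0.8468, 0.9327]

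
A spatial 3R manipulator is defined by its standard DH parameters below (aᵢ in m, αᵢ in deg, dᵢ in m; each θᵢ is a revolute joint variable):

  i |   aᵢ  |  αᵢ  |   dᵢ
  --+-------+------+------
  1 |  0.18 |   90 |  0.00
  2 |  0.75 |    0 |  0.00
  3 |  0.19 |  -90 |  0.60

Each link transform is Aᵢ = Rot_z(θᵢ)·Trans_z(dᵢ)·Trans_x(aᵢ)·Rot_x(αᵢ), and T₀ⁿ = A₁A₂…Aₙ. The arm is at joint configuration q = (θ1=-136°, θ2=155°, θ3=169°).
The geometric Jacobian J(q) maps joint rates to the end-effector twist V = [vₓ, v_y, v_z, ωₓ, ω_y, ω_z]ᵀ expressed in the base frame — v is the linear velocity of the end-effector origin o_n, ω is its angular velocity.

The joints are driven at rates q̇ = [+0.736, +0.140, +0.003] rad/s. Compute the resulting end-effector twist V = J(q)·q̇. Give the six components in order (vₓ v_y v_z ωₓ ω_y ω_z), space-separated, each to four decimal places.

-0.4741 -0.1038 -0.0732 -0.0993 0.1029 0.7360

o_n = [-0.1679, 0.6720, 0.2053]
J₁: ẑ×o_n = [-0.6720, -0.1679, 0.0000], ω = ẑ
J2: z=[-0.6947, 0.7193, 0.0000] o=[-0.1295, -0.1250, 0.0000] → [0.1477, 0.1426, -0.5260, -0.6947, 0.7193, 0.0000]
J3: z=[-0.6947, 0.7193, 0.0000] o=[0.3595, 0.3471, 0.3170] → [-0.0803, -0.0776, 0.1537, -0.6947, 0.7193, 0.0000]
V = J·q̇ = [-0.4741, -0.1038, -0.0732, -0.0993, 0.1029, 0.7360]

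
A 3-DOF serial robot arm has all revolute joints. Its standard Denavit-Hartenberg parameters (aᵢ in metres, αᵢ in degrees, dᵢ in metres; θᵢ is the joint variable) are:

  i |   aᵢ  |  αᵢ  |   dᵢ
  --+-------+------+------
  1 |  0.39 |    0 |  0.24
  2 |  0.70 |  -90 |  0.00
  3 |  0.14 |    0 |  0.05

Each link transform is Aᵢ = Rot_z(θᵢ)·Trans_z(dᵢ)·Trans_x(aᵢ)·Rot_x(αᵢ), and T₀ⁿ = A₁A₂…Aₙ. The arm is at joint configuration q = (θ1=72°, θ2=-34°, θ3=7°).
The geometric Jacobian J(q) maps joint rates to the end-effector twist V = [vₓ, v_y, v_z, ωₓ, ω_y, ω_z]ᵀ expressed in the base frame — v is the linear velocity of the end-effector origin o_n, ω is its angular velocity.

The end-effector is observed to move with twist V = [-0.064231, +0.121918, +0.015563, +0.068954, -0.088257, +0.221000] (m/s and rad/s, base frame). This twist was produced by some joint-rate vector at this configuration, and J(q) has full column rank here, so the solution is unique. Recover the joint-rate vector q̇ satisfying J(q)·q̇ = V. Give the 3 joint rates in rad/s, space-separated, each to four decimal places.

-0.1540 0.3750 -0.1120

o_n = [0.7508, 0.9268, 0.2229]
J₁: ẑ×o_n = [-0.9268, 0.7508, 0.0000], ω = ẑ
J2: z=[0.0000, 0.0000, 1.0000] o=[0.1205, 0.3709, 0.2400] → [-0.5559, 0.6303, 0.0000, 0.0000, 0.0000, 1.0000]
J3: z=[-0.6157, 0.7880, 0.0000] o=[0.6721, 0.8019, 0.2400] → [-0.0134, -0.0105, -0.1390, -0.6157, 0.7880, 0.0000]
q̇ = J⁺·V = [-0.1540, 0.3750, -0.1120]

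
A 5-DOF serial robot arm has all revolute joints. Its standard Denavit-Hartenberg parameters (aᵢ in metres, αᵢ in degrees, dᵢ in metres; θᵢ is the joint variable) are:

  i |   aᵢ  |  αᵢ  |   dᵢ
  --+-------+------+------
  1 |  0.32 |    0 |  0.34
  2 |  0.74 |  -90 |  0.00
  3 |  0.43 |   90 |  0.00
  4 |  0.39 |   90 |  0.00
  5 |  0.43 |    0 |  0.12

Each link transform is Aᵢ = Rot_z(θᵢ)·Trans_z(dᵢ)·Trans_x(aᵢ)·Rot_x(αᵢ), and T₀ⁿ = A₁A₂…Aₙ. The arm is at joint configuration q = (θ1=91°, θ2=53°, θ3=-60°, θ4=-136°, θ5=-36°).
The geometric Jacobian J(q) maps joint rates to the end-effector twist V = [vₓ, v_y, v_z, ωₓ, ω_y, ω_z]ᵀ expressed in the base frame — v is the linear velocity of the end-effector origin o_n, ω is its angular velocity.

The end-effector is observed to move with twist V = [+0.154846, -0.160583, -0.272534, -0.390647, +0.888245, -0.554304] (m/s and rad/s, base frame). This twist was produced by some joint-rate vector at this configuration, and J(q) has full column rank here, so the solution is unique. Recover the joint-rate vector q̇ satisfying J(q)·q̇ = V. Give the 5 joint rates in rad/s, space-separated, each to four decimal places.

o_n = [-0.4563, 1.1743, 0.0542]
J₁: ẑ×o_n = [-1.1743, -0.4563, 0.0000], ω = ẑ
J2: z=[0.0000, 0.0000, 1.0000] o=[-0.0056, 0.3200, 0.3400] → [-0.8543, -0.4507, 0.0000, 0.0000, 0.0000, 1.0000]
J3: z=[-0.5878, -0.8090, 0.0000] o=[-0.6043, 0.7549, 0.3400] → [0.2313, -0.1680, -0.1268, -0.5878, -0.8090, 0.0000]
J4: z=[0.7006, -0.5090, 0.5000] o=[-0.7782, 0.8813, 0.7124] → [0.1886, 0.6221, 0.3691, 0.7006, -0.5090, 0.5000]
J5: z=[-0.1418, -0.7861, -0.6016] o=[-0.5055, 1.0180, 0.4694] → [0.4205, -0.0885, 0.0165, -0.1418, -0.7861, -0.6016]
q̇ = J⁺·V = [-0.3280, -0.1940, -0.0840, -0.7420, -0.5630]

-0.3280 -0.1940 -0.0840 -0.7420 -0.5630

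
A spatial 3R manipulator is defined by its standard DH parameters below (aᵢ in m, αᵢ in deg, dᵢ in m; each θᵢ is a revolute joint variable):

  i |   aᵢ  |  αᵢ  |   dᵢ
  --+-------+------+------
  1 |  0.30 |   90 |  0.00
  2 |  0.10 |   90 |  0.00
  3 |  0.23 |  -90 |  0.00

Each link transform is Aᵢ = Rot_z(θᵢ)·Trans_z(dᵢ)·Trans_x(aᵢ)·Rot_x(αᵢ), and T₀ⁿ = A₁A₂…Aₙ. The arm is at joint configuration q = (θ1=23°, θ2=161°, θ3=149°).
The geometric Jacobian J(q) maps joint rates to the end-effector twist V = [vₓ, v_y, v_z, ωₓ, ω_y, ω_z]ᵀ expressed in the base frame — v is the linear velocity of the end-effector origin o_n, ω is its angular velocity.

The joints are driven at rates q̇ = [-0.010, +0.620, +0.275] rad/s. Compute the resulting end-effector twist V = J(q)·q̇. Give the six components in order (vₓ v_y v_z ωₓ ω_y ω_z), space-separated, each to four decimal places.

o_n = [0.4070, 0.0441, -0.0316]
J₁: ẑ×o_n = [-0.0441, 0.4070, 0.0000], ω = ẑ
J2: z=[0.3907, -0.9205, 0.0000] o=[0.2762, 0.1172, 0.0000] → [0.0291, 0.0124, 0.0919, 0.3907, -0.9205, 0.0000]
J3: z=[0.2997, 0.1272, 0.9455] o=[0.1891, 0.0803, 0.0326] → [0.0261, 0.2252, -0.0386, 0.2997, 0.1272, 0.9455]
V = J·q̇ = [0.0257, 0.0655, 0.0463, 0.3247, -0.5357, 0.2500]

0.0257 0.0655 0.0463 0.3247 -0.5357 0.2500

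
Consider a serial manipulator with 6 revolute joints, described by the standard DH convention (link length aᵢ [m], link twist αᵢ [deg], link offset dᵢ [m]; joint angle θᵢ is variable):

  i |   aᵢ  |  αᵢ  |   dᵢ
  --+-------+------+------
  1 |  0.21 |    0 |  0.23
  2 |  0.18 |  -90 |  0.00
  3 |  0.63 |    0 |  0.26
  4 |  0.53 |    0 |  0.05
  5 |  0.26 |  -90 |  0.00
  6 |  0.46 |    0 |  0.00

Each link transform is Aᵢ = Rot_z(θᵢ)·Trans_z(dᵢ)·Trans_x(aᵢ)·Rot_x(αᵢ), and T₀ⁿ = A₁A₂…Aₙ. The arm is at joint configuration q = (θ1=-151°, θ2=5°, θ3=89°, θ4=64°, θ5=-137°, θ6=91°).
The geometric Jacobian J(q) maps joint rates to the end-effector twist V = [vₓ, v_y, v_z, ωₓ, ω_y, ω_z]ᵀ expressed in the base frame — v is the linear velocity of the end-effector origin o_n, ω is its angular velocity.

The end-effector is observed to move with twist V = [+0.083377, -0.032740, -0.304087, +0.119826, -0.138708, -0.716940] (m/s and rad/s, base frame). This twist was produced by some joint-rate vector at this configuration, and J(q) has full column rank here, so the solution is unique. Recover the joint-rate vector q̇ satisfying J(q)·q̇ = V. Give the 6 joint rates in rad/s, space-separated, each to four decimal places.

0.2300 -0.8710 0.0770 -0.6470 0.7520 0.0790

o_n = [-0.2352, 0.0443, -0.7100]
J₁: ẑ×o_n = [-0.0443, -0.2352, 0.0000], ω = ẑ
J2: z=[0.0000, 0.0000, 1.0000] o=[-0.1837, -0.1018, 0.2300] → [-0.1461, -0.0515, 0.0000, 0.0000, 0.0000, 1.0000]
J3: z=[0.5592, -0.8290, 0.0000] o=[-0.3329, -0.2025, 0.2300] → [0.7793, 0.5256, 0.2190, 0.5592, -0.8290, 0.0000]
J4: z=[0.5592, -0.8290, 0.0000] o=[-0.1966, -0.4242, -0.3999] → [0.2571, 0.1734, 0.2300, 0.5592, -0.8290, 0.0000]
J5: z=[0.5592, -0.8290, 0.0000] o=[0.2228, -0.2015, -0.6405] → [0.0576, 0.0388, -0.2422, 0.5592, -0.8290, 0.0000]
J6: z=[0.2285, 0.1541, -0.9613] o=[0.0156, -0.3413, -0.7122] → [0.3710, 0.2406, 0.1268, 0.2285, 0.1541, -0.9613]
q̇ = J⁺·V = [0.2300, -0.8710, 0.0770, -0.6470, 0.7520, 0.0790]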